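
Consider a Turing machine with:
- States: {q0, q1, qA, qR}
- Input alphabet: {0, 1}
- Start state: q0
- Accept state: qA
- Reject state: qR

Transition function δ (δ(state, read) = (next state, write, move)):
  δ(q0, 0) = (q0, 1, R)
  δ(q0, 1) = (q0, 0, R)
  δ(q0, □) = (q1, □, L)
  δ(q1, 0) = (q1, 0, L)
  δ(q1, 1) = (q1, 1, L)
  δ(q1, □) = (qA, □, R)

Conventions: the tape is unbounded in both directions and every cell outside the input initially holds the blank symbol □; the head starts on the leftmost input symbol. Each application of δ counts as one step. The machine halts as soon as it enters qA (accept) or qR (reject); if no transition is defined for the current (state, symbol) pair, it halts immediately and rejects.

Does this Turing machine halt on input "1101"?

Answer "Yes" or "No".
Step 0: [q0]1101 (head at position 0)
Step 1: δ(q0, 1) = (q0, 0, R)  ⊢  0[q0]101 (head at position 1)
Step 2: δ(q0, 1) = (q0, 0, R)  ⊢  00[q0]01 (head at position 2)
Step 3: δ(q0, 0) = (q0, 1, R)  ⊢  001[q0]1 (head at position 3)
Step 4: δ(q0, 1) = (q0, 0, R)  ⊢  0010[q0]□ (head at position 4)
Step 5: δ(q0, □) = (q1, □, L)  ⊢  001[q1]0□ (head at position 3)
Step 6: δ(q1, 0) = (q1, 0, L)  ⊢  00[q1]10□ (head at position 2)
Step 7: δ(q1, 1) = (q1, 1, L)  ⊢  0[q1]010□ (head at position 1)
Step 8: δ(q1, 0) = (q1, 0, L)  ⊢  [q1]0010□ (head at position 0)
Step 9: δ(q1, 0) = (q1, 0, L)  ⊢  [q1]□0010□ (head at position -1)
Step 10: δ(q1, □) = (qA, □, R)  ⊢  □[qA]0010□ (head at position 0)
The machine is in qA, so it halts and accepts.
It halts after 10 steps.

Final answer: Yes - halts after 10 steps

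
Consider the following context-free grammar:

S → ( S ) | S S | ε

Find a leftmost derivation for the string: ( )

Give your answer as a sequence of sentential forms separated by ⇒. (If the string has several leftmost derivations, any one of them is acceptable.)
Start with S.
Step 1: the leftmost non-terminal is S; apply S → ( S ):  ( S )
Step 2: the leftmost non-terminal is S; apply S → ε:  ( )

Final answer: S ⇒ ( S ) ⇒ ( )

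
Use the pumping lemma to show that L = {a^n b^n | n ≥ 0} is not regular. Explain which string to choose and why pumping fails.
Language: L = {a^n b^n | n ≥ 0} (equal numbers of a's followed by b's)
Step 1: Assume for contradiction that L is regular, with pumping length p.
Step 2: Choose s = a^p b^p. Then s ∈ L (it has p a's followed by p b's) and |s| ≥ p.
Step 3: Consider any decomposition s = xyz with |xy| ≤ p and |y| > 0. Since |xy| ≤ p and the first p symbols of s are all a's, y = a^k for some k with 1 ≤ k ≤ p.
Step 4: Pumping up (i = 2): xy²z = a^(p+k) b^p, which has more a's than b's, so xy²z ∉ L.
This contradicts the pumping lemma, so L is not regular.

Final answer: Choose s = a^p b^p. Since |xy| ≤ p, y = a^k with k ≥ 1. Then xy²z = a^(p+k) b^p ∉ L.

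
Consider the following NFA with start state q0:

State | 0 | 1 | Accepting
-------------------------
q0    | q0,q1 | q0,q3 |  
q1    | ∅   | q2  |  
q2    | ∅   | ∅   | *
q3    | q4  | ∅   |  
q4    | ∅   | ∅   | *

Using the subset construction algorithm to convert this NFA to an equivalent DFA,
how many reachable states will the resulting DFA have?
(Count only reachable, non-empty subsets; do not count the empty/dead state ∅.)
Start subset: {q0}
{q0}: on 0 → {q0, q1}, on 1 → {q0, q3}
{q0, q1}: on 0 → {q0, q1}, on 1 → {q0, q2, q3}
{q0, q3}: on 0 → {q0, q1, q4}, on 1 → {q0, q3}
{q0, q2, q3}: on 0 → {q0, q1, q4}, on 1 → {q0, q3}
{q0, q1, q4}: on 0 → {q0, q1}, on 1 → {q0, q2, q3}
Reachable non-empty subsets: {q0}, {q0, q1}, {q0, q3}, {q0, q2, q3}, {q0, q1, q4} — 5 in total.

Final answer: 5 states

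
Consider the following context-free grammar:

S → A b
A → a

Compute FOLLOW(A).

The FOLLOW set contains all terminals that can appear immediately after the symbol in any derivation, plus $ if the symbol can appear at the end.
A occurs only in S → A b, where it is immediately followed by the terminal b. So FOLLOW(A) = {b}.

Final answer: {b}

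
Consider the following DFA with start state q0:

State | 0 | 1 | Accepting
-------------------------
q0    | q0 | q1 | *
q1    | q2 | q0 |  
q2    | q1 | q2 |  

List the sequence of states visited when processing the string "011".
q0 → q0 → q1 → q0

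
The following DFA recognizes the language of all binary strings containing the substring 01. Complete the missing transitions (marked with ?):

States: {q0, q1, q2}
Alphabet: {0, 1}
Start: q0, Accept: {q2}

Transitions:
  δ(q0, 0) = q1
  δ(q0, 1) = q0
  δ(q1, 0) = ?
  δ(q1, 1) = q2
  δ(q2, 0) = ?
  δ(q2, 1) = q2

What each state remembers (consistent with the given transitions and accept states):
  q0: 01 not seen yet and the last symbol was not 0
  q1: 01 not seen yet and the last symbol was 0
  q2: the substring 01 has already been seen
Filling in the missing entries:
  δ(q1, 0): in q1 (01 not seen yet and the last symbol was 0), after reading 0 we have: 01 not seen yet and the last symbol was 0 → q1
  δ(q2, 0): in q2 (the substring 01 has already been seen), after reading 0 we have: the substring 01 has already been seen → q2

Final answer: δ(q1, 0) = q1; δ(q2, 0) = q2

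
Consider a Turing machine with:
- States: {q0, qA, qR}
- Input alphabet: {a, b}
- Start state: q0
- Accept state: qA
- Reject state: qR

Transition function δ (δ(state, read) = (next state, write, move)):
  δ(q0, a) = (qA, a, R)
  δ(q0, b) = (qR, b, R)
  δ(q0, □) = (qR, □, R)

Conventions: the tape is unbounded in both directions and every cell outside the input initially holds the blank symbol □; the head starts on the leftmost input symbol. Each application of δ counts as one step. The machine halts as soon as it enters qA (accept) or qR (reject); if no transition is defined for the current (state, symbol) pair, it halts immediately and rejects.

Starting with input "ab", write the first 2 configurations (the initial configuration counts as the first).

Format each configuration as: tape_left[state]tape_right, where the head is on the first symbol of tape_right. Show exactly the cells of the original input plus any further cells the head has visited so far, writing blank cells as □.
Step 0: [q0]ab (head at position 0)
Step 1: δ(q0, a) = (qA, a, R)  ⊢  a[qA]b (head at position 1)

Final answer: [q0]ab ⊢ a[qA]b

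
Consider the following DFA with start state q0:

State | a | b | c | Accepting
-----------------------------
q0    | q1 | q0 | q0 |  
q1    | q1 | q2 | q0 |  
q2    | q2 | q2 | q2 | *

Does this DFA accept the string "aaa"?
Start in q0.
Read 'a': q0 → q1
Read 'a': q1 → q1
Read 'a': q1 → q1
Final state q1 is not accepting, so the string is rejected.

Final answer: No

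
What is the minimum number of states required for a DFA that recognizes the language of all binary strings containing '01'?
Language: binary strings containing '01'
Lower bound (Myhill–Nerode): the prefixes ε, 0, 01 are pairwise distinguishable:
  ε vs 01: suffix ε distinguishes them (ε is rejected, 01 is accepted)
  0 vs 01: suffix ε distinguishes them (0 is rejected, 01 is accepted)
  ε vs 0: suffix 1 distinguishes them (ε·1 = 1 is rejected, 0·1 = 01 is accepted)
So any DFA needs at least 3 states.
Upper bound: a DFA with 3 states exists (one state per class above: 'no progress', 'last symbol 0', and 'seen 01' (accepting sink)).
Minimum states: 3

Final answer: 3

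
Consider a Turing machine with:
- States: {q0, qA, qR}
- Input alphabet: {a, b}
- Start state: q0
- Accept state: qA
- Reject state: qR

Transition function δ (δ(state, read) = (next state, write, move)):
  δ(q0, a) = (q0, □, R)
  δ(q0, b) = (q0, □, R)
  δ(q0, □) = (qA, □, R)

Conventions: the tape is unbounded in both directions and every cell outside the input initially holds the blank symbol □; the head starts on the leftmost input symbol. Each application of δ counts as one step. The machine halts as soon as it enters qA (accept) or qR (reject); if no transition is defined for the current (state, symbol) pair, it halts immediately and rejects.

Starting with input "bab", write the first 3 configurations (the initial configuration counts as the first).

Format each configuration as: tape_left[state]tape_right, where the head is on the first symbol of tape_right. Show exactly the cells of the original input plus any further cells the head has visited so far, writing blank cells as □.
Step 0: [q0]bab (head at position 0)
Step 1: δ(q0, b) = (q0, □, R)  ⊢  □[q0]ab (head at position 1)
Step 2: δ(q0, a) = (q0, □, R)  ⊢  □□[q0]b (head at position 2)

Final answer: [q0]bab ⊢ □[q0]ab ⊢ □□[q0]b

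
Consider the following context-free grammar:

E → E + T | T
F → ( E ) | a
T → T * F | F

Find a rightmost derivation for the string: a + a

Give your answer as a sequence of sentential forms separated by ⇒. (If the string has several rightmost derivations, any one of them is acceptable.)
Start with E.
Step 1: the rightmost non-terminal is E; apply E → E + T:  E + T
Step 2: the rightmost non-terminal is T; apply T → F:  E + F
Step 3: the rightmost non-terminal is F; apply F → a:  E + a
Step 4: the rightmost non-terminal is E; apply E → T:  T + a
Step 5: the rightmost non-terminal is T; apply T → F:  F + a
Step 6: the rightmost non-terminal is F; apply F → a:  a + a

Final answer: E ⇒ E + T ⇒ E + F ⇒ E + a ⇒ T + a ⇒ F + a ⇒ a + a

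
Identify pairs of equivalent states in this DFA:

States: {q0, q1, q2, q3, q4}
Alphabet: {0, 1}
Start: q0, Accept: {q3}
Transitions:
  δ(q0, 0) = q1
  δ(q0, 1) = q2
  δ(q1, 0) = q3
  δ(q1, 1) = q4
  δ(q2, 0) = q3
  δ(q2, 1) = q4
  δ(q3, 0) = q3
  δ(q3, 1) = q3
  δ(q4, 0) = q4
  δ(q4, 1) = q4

Using the table-filling algorithm:
Round 0 – mark pairs where exactly one state is accepting: (q0,q3), (q1,q3), (q2,q3), (q3,q4)
Round 1 – newly marked: (q0,q1) [on 0: q1 vs q3, already marked]; (q0,q2) [on 0: q1 vs q3, already marked]; (q1,q4) [on 0: q3 vs q4, already marked]; (q2,q4) [on 0: q3 vs q4, already marked]
Round 2 – newly marked: (q0,q4) [on 0: q1 vs q4, already marked]
No further pairs can be marked.
(q1, q2) unmarked: δ(q1,0)=q3, δ(q2,0)=q3; δ(q1,1)=q4, δ(q2,1)=q4 → equivalent
Equivalent pairs: (q1, q2)

Final answer: Equivalent pairs: (q1, q2)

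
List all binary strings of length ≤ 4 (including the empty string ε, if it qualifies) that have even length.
Checking every binary string of length 0 to 4:
  Length 0: accepted: ε | rejected: (none)
  Length 1: accepted: (none) | rejected: 0, 1
  Length 2: accepted: 00, 01, 10, 11 | rejected: (none)
  Length 3: accepted: (none) | rejected: 000, 001, 010, 011, 100, 101, 110, 111
  Length 4: accepted: 0000, 0001, 0010, 0011, 0100, 0101, 0110, 0111, 1000, 1001, 1010, 1011, 1100, 1101, 1110, 1111 | rejected: (none)
Total: 21 string(s).

Final answer: ε, 00, 01, 10, 11, 0000, 0001, 0010, 0011, 0100, 0101, 0110, 0111, 1000, 1001, 1010, 1011, 1100, 1101, 1110, 1111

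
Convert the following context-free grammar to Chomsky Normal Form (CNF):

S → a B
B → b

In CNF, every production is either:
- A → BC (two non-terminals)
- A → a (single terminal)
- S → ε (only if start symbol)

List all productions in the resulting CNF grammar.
The grammar has no ε-productions or unit productions to eliminate.
S → a B has terminal a in a right-hand side of length ≥ 2: introduce T_a → a and use T_a in place of a.
B → b is already in CNF (single terminal) – keep it.
S → a B becomes S → T_a B.
Resulting CNF grammar (3 productions): T_a → a; B → b; S → T_a B

Final answer: T_a → a; B → b; S → T_a B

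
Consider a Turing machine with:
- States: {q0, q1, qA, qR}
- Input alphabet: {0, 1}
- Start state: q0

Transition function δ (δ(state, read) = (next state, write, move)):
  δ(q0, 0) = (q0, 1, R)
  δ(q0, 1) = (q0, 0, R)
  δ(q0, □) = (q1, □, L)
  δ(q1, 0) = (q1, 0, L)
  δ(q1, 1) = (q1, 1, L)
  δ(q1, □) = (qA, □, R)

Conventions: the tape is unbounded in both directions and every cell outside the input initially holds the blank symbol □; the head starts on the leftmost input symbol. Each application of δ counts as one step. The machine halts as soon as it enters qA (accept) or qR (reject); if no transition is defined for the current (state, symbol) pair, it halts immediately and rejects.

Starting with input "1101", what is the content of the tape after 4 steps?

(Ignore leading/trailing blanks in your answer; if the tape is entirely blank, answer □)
Step 0: [q0]1101 (head at position 0)
Step 1: δ(q0, 1) = (q0, 0, R)  ⊢  0[q0]101 (head at position 1)
Step 2: δ(q0, 1) = (q0, 0, R)  ⊢  00[q0]01 (head at position 2)
Step 3: δ(q0, 0) = (q0, 1, R)  ⊢  001[q0]1 (head at position 3)
Step 4: δ(q0, 1) = (q0, 0, R)  ⊢  0010[q0]□ (head at position 4)
Tape after 4 steps (ignoring surrounding blanks): 0010

Final answer: Tape: 0010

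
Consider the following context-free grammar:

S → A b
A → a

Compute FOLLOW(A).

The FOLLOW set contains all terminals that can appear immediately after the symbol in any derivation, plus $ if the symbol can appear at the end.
A occurs only in S → A b, where it is immediately followed by the terminal b. So FOLLOW(A) = {b}.

Final answer: {b}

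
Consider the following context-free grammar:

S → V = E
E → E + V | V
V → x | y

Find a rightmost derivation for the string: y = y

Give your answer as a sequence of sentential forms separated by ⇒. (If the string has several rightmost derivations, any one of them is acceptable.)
Start with S.
Step 1: the rightmost non-terminal is S; apply S → V = E:  V = E
Step 2: the rightmost non-terminal is E; apply E → V:  V = V
Step 3: the rightmost non-terminal is V; apply V → y:  V = y
Step 4: the rightmost non-terminal is V; apply V → y:  y = y

Final answer: S ⇒ V = E ⇒ V = V ⇒ V = y ⇒ y = y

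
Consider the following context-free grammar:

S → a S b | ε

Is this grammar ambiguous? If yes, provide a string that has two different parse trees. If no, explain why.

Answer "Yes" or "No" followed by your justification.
At every step exactly one production applies: if the remaining string to generate is non-empty it starts with a and ends with b, forcing S → a S b; if it is empty, S → ε is forced. Hence each string a^n b^n has exactly one derivation (S → a S b applied n times, then S → ε) and one parse tree.

Final answer: No - the grammar is unambiguous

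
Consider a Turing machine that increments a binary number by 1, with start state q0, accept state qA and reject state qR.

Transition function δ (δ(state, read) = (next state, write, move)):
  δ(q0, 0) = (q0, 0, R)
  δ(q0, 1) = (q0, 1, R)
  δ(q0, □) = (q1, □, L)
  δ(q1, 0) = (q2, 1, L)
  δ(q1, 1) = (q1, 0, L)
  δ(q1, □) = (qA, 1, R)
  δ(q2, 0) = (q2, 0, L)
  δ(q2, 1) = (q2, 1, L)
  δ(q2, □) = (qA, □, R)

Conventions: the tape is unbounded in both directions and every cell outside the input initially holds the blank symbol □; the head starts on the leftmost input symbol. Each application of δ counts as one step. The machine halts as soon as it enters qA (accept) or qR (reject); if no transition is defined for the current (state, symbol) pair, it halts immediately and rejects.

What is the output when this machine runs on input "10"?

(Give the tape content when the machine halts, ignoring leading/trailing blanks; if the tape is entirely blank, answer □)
Step 0: [q0]10 (head at position 0)
Step 1: δ(q0, 1) = (q0, 1, R)  ⊢  1[q0]0 (head at position 1)
Step 2: δ(q0, 0) = (q0, 0, R)  ⊢  10[q0]□ (head at position 2)
Step 3: δ(q0, □) = (q1, □, L)  ⊢  1[q1]0□ (head at position 1)
Step 4: δ(q1, 0) = (q2, 1, L)  ⊢  [q2]11□ (head at position 0)
Step 5: δ(q2, 1) = (q2, 1, L)  ⊢  [q2]□11□ (head at position -1)
Step 6: δ(q2, □) = (qA, □, R)  ⊢  □[qA]11□ (head at position 0)
The machine is in qA, so it halts and accepts.
Tape content when halted (ignoring surrounding blanks): 11

Final answer: Output: 11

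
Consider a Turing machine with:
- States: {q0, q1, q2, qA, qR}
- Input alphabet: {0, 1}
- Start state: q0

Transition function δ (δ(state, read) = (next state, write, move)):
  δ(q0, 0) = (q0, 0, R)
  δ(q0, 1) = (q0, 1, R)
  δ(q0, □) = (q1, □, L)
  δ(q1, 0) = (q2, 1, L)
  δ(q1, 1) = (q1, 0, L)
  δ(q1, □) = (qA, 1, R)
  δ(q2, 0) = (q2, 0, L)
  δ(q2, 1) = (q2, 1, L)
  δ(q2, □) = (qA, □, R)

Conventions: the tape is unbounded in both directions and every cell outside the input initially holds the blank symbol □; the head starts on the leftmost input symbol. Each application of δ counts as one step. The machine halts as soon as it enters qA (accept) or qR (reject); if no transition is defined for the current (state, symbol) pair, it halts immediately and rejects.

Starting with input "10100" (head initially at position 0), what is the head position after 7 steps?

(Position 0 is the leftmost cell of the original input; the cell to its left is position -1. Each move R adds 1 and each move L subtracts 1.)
Step 0: [q0]10100 (head at position 0)
Step 1: δ(q0, 1) = (q0, 1, R)  ⊢  1[q0]0100 (head at position 1)
Step 2: δ(q0, 0) = (q0, 0, R)  ⊢  10[q0]100 (head at position 2)
Step 3: δ(q0, 1) = (q0, 1, R)  ⊢  101[q0]00 (head at position 3)
Step 4: δ(q0, 0) = (q0, 0, R)  ⊢  1010[q0]0 (head at position 4)
Step 5: δ(q0, 0) = (q0, 0, R)  ⊢  10100[q0]□ (head at position 5)
Step 6: δ(q0, □) = (q1, □, L)  ⊢  1010[q1]0□ (head at position 4)
Step 7: δ(q1, 0) = (q2, 1, L)  ⊢  101[q2]01□ (head at position 3)
Head position after 7 steps: 3

Final answer: Position 3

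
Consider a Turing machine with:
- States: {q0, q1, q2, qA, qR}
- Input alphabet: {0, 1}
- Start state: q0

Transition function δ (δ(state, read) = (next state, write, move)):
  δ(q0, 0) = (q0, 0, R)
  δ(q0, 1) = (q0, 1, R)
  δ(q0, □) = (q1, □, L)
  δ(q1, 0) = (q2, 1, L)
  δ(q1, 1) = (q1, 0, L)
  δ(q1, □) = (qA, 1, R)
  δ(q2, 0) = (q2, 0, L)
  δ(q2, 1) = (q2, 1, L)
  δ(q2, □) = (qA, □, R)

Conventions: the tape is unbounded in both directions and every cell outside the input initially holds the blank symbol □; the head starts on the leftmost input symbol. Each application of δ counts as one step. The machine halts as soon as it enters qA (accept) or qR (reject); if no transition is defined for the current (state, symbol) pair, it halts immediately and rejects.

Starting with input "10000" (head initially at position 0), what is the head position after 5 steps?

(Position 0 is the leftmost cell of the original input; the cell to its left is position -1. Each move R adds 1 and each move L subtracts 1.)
Step 0: [q0]10000 (head at position 0)
Step 1: δ(q0, 1) = (q0, 1, R)  ⊢  1[q0]0000 (head at position 1)
Step 2: δ(q0, 0) = (q0, 0, R)  ⊢  10[q0]000 (head at position 2)
Step 3: δ(q0, 0) = (q0, 0, R)  ⊢  100[q0]00 (head at position 3)
Step 4: δ(q0, 0) = (q0, 0, R)  ⊢  1000[q0]0 (head at position 4)
Step 5: δ(q0, 0) = (q0, 0, R)  ⊢  10000[q0]□ (head at position 5)
Head position after 5 steps: 5

Final answer: Position 5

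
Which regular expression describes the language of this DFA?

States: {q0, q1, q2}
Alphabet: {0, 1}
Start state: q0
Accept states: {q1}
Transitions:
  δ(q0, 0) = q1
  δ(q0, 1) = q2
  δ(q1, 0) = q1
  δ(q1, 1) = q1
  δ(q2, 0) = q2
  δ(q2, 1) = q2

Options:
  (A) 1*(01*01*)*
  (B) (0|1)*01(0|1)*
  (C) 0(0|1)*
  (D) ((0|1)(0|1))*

Testing sample strings against the DFA:
  '01010' -> accepted
  '111' -> rejected
  '0011' -> accepted
  '00' -> accepted
Checking each option for a counterexample:
  (A) 1*(01*01*)*: ε is rejected by the DFA but matches the regex → eliminated
  (B) (0|1)*01(0|1)*: '0' is accepted by the DFA but does not match the regex → eliminated
  (C) 0(0|1)*: agrees with the DFA on all strings of length ≤ 4
  (D) ((0|1)(0|1))*: ε is rejected by the DFA but matches the regex → eliminated
Only (C) 0(0|1)* is consistent with the DFA.

Final answer: (C) 0(0|1)*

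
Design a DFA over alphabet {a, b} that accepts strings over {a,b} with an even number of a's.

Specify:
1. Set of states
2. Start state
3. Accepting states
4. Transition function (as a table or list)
One valid DFA (any DFA recognizing the same language is acceptable):
States: {q0, q1}
Start: q0
Accepting: {q0}
Transitions (accepting states marked with *):
State | a | b | Accepting
-------------------------
q0    | q1 | q0 | *
q1    | q0 | q1 |  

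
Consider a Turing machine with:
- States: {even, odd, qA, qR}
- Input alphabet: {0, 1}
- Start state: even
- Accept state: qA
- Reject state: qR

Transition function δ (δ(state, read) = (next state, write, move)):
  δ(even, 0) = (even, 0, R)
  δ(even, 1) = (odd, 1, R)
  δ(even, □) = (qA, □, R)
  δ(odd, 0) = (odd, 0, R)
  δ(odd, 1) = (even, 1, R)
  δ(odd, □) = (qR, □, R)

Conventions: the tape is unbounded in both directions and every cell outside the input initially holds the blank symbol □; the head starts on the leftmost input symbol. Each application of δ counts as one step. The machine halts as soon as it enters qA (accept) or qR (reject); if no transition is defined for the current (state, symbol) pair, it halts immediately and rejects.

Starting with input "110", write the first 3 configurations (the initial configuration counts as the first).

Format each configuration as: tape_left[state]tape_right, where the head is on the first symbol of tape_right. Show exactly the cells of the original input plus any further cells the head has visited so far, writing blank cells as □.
Step 0: [even]110 (head at position 0)
Step 1: δ(even, 1) = (odd, 1, R)  ⊢  1[odd]10 (head at position 1)
Step 2: δ(odd, 1) = (even, 1, R)  ⊢  11[even]0 (head at position 2)

Final answer: [even]110 ⊢ 1[odd]10 ⊢ 11[even]0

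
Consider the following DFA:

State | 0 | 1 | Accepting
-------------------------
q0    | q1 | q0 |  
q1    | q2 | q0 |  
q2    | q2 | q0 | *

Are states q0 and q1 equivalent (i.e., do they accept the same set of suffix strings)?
Try the suffix "0".
From q0: q0 → q1 — not accepting.
From q1: q1 → q2 — accepting.
The two states disagree on this suffix, so they are not equivalent.

Final answer: No. Distinguishing string: "0" - accepted from q1 but not from q0.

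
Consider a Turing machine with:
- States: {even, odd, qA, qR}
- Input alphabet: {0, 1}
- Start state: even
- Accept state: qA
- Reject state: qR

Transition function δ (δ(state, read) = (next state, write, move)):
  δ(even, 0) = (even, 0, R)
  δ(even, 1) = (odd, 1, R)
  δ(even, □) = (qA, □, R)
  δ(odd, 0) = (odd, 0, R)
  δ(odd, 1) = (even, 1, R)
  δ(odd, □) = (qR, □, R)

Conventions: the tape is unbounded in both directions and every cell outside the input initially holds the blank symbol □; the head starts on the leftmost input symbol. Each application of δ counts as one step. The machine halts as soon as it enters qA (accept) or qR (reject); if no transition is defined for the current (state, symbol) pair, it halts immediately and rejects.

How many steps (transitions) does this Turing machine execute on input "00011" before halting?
Step 0: [even]00011 (head at position 0)
Step 1: δ(even, 0) = (even, 0, R)  ⊢  0[even]0011 (head at position 1)
Step 2: δ(even, 0) = (even, 0, R)  ⊢  00[even]011 (head at position 2)
Step 3: δ(even, 0) = (even, 0, R)  ⊢  000[even]11 (head at position 3)
Step 4: δ(even, 1) = (odd, 1, R)  ⊢  0001[odd]1 (head at position 4)
Step 5: δ(odd, 1) = (even, 1, R)  ⊢  00011[even]□ (head at position 5)
Step 6: δ(even, □) = (qA, □, R)  ⊢  00011□[qA]□ (head at position 6)
The machine is in qA, so it halts and accepts.
Number of transitions executed: 6.

Final answer: 6 steps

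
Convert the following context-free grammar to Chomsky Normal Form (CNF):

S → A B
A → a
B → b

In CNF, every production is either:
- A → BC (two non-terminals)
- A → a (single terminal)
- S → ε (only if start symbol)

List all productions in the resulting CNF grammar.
The grammar has no ε-productions or unit productions to eliminate.
S → A B is already in CNF (two non-terminals) – keep it.
A → a is already in CNF (single terminal) – keep it.
B → b is already in CNF (single terminal) – keep it.
Resulting CNF grammar (3 productions): A → a; B → b; S → A B

Final answer: A → a; B → b; S → A B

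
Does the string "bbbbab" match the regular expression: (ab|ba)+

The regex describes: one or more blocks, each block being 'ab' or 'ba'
No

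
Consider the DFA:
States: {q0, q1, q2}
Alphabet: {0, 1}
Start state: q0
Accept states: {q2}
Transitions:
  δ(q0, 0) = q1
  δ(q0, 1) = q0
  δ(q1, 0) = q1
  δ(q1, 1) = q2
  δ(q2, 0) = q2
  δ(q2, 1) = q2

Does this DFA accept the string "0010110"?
Processing string "0010110":
  q0 --0--> q1
  q1 --0--> q1
  q1 --1--> q2
  q2 --0--> q2
  q2 --1--> q2
  q2 --1--> q2
  q2 --0--> q2
Final state: q2
Accept states: {q2}
q2 is an accept state, so the string is accepted.

Final answer: Yes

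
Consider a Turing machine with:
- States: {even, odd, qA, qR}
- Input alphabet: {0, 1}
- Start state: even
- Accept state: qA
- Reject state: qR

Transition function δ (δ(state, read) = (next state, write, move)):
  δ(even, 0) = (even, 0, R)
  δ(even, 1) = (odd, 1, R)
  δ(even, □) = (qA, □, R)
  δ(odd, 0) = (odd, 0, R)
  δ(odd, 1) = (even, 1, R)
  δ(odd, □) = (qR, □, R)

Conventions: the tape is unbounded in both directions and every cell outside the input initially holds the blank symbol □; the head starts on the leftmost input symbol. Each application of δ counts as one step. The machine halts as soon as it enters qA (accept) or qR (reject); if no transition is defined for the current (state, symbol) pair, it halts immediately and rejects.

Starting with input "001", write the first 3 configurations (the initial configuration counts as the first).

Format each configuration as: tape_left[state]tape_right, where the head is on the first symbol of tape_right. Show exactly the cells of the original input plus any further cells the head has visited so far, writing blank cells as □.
Step 0: [even]001 (head at position 0)
Step 1: δ(even, 0) = (even, 0, R)  ⊢  0[even]01 (head at position 1)
Step 2: δ(even, 0) = (even, 0, R)  ⊢  00[even]1 (head at position 2)

Final answer: [even]001 ⊢ 0[even]01 ⊢ 00[even]1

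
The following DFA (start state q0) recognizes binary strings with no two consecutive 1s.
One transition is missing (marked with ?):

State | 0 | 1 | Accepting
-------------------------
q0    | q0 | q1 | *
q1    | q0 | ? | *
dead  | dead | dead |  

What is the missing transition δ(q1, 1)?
dead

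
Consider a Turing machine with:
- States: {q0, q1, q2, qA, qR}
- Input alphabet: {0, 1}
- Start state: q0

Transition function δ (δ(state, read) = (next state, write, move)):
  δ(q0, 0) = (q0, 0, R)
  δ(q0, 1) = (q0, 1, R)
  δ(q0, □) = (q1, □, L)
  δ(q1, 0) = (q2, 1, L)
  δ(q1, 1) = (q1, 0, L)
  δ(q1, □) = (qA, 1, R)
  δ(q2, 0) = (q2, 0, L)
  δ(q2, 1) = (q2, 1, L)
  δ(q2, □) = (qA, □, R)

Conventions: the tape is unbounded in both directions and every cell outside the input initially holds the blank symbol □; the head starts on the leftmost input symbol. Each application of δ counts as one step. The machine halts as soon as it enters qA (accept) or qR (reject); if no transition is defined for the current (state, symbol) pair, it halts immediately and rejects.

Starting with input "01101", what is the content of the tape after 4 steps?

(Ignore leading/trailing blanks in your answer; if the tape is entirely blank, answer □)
Step 0: [q0]01101 (head at position 0)
Step 1: δ(q0, 0) = (q0, 0, R)  ⊢  0[q0]1101 (head at position 1)
Step 2: δ(q0, 1) = (q0, 1, R)  ⊢  01[q0]101 (head at position 2)
Step 3: δ(q0, 1) = (q0, 1, R)  ⊢  011[q0]01 (head at position 3)
Step 4: δ(q0, 0) = (q0, 0, R)  ⊢  0110[q0]1 (head at position 4)
Tape after 4 steps (ignoring surrounding blanks): 01101

Final answer: Tape: 01101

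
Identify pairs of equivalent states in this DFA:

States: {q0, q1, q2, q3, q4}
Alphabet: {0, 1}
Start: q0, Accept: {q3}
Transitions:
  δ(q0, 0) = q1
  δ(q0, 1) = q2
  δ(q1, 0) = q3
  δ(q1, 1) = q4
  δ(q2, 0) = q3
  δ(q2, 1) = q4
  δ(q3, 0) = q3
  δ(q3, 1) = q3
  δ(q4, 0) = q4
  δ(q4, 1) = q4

Using the table-filling algorithm:
Round 0 – mark pairs where exactly one state is accepting: (q0,q3), (q1,q3), (q2,q3), (q3,q4)
Round 1 – newly marked: (q0,q1) [on 0: q1 vs q3, already marked]; (q0,q2) [on 0: q1 vs q3, already marked]; (q1,q4) [on 0: q3 vs q4, already marked]; (q2,q4) [on 0: q3 vs q4, already marked]
Round 2 – newly marked: (q0,q4) [on 0: q1 vs q4, already marked]
No further pairs can be marked.
(q1, q2) unmarked: δ(q1,0)=q3, δ(q2,0)=q3; δ(q1,1)=q4, δ(q2,1)=q4 → equivalent
Equivalent pairs: (q1, q2)

Final answer: Equivalent pairs: (q1, q2)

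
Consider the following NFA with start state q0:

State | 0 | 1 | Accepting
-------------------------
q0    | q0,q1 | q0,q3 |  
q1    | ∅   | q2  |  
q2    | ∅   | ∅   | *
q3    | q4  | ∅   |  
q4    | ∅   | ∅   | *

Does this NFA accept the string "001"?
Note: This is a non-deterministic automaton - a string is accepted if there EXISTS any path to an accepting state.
Track the set of states the NFA could be in: start {q0}
Read '0': {q0} → {q0, q1}
Read '0': {q0, q1} → {q0, q1}
Read '1': {q0, q1} → {q0, q2, q3}
Final set {q0, q2, q3} contains accepting state(s) {q2} → accepted.

Final answer: Yes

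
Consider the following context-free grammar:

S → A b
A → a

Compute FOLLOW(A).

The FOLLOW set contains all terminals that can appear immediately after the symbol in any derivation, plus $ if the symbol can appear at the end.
A occurs only in S → A b, where it is immediately followed by the terminal b. So FOLLOW(A) = {b}.

Final answer: {b}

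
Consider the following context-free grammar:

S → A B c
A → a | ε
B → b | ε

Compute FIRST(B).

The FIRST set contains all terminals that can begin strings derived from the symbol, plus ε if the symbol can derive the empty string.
B → b contributes b; B → ε makes B nullable, contributing ε. FIRST(B) = {b, ε}.

Final answer: {b, ε}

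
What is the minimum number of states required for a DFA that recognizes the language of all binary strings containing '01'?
Language: binary strings containing '01'
Lower bound (Myhill–Nerode): the prefixes ε, 0, 01 are pairwise distinguishable:
  ε vs 01: suffix ε distinguishes them (ε is rejected, 01 is accepted)
  0 vs 01: suffix ε distinguishes them (0 is rejected, 01 is accepted)
  ε vs 0: suffix 1 distinguishes them (ε·1 = 1 is rejected, 0·1 = 01 is accepted)
So any DFA needs at least 3 states.
Upper bound: a DFA with 3 states exists (one state per class above: 'no progress', 'last symbol 0', and 'seen 01' (accepting sink)).
Minimum states: 3

Final answer: 3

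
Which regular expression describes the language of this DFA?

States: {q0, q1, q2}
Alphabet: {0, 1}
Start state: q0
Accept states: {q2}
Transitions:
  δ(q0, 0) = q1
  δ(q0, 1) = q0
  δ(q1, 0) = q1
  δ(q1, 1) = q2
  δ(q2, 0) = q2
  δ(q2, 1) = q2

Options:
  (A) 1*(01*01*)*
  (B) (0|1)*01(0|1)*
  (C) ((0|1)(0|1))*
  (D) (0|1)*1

Testing sample strings against the DFA:
  '0000' -> rejected
  '1000' -> rejected
  '01' -> accepted
  '0011' -> accepted
Checking each option for a counterexample:
  (A) 1*(01*01*)*: ε is rejected by the DFA but matches the regex → eliminated
  (B) (0|1)*01(0|1)*: agrees with the DFA on all strings of length ≤ 4
  (C) ((0|1)(0|1))*: ε is rejected by the DFA but matches the regex → eliminated
  (D) (0|1)*1: '1' is rejected by the DFA but matches the regex → eliminated
Only (B) (0|1)*01(0|1)* is consistent with the DFA.

Final answer: (B) (0|1)*01(0|1)*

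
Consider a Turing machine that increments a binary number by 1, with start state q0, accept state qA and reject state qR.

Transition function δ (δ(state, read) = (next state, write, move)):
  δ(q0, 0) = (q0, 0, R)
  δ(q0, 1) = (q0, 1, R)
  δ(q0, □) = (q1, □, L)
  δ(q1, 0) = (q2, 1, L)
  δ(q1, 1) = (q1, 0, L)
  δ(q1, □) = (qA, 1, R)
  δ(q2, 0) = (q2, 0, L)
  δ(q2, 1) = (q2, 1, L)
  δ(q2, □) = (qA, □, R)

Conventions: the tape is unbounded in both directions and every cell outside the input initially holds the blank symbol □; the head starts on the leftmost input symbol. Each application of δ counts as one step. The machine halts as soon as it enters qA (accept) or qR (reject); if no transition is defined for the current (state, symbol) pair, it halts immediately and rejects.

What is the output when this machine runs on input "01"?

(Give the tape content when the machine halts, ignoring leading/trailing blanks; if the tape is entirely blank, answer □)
Step 0: [q0]01 (head at position 0)
Step 1: δ(q0, 0) = (q0, 0, R)  ⊢  0[q0]1 (head at position 1)
Step 2: δ(q0, 1) = (q0, 1, R)  ⊢  01[q0]□ (head at position 2)
Step 3: δ(q0, □) = (q1, □, L)  ⊢  0[q1]1□ (head at position 1)
Step 4: δ(q1, 1) = (q1, 0, L)  ⊢  [q1]00□ (head at position 0)
Step 5: δ(q1, 0) = (q2, 1, L)  ⊢  [q2]□10□ (head at position -1)
Step 6: δ(q2, □) = (qA, □, R)  ⊢  □[qA]10□ (head at position 0)
The machine is in qA, so it halts and accepts.
Tape content when halted (ignoring surrounding blanks): 10

Final answer: Output: 10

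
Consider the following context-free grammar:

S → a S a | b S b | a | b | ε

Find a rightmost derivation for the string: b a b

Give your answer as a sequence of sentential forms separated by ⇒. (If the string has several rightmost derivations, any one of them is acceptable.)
Start with S.
Step 1: the rightmost non-terminal is S; apply S → b S b:  b S b
Step 2: the rightmost non-terminal is S; apply S → a:  b a b

Final answer: S ⇒ b S b ⇒ b a b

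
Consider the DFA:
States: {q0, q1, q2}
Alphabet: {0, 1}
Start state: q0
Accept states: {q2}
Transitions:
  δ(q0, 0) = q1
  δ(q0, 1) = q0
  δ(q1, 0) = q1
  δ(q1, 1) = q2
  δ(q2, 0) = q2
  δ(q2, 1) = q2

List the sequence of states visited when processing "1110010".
Starting at q0
Read '1': q0 -> q0
Read '1': q0 -> q0
Read '1': q0 -> q0
Read '0': q0 -> q1
Read '0': q1 -> q1
Read '1': q1 -> q2
Read '0': q2 -> q2

Final answer: q0 -> q0 -> q0 -> q0 -> q1 -> q1 -> q2 -> q2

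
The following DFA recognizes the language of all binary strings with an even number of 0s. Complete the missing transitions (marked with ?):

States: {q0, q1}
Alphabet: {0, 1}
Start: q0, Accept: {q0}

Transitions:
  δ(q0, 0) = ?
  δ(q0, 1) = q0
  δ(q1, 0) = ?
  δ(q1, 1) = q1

What each state remembers (consistent with the given transitions and accept states):
  q0: an even number of 0s has been read so far
  q1: an odd number of 0s has been read so far
Filling in the missing entries:
  δ(q0, 0): in q0 (an even number of 0s has been read so far), after reading 0 we have: an odd number of 0s has been read so far → q1
  δ(q1, 0): in q1 (an odd number of 0s has been read so far), after reading 0 we have: an even number of 0s has been read so far → q0

Final answer: δ(q0, 0) = q1; δ(q1, 0) = q0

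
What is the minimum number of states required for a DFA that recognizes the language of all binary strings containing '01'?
Language: binary strings containing '01'
Lower bound (Myhill–Nerode): the prefixes ε, 0, 01 are pairwise distinguishable:
  ε vs 01: suffix ε distinguishes them (ε is rejected, 01 is accepted)
  0 vs 01: suffix ε distinguishes them (0 is rejected, 01 is accepted)
  ε vs 0: suffix 1 distinguishes them (ε·1 = 1 is rejected, 0·1 = 01 is accepted)
So any DFA needs at least 3 states.
Upper bound: a DFA with 3 states exists (one state per class above: 'no progress', 'last symbol 0', and 'seen 01' (accepting sink)).
Minimum states: 3

Final answer: 3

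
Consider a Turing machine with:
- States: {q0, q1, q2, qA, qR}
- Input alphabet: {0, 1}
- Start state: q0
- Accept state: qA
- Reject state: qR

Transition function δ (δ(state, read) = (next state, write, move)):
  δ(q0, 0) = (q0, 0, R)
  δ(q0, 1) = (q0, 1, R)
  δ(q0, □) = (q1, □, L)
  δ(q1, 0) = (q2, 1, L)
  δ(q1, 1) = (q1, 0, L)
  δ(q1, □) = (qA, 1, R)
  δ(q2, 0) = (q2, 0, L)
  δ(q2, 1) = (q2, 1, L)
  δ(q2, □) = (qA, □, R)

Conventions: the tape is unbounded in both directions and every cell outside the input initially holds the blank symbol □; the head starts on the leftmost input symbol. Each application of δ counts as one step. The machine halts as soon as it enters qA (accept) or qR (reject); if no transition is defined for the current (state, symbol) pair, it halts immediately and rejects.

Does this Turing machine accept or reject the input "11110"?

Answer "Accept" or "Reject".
Step 0: [q0]11110 (head at position 0)
Step 1: δ(q0, 1) = (q0, 1, R)  ⊢  1[q0]1110 (head at position 1)
Step 2: δ(q0, 1) = (q0, 1, R)  ⊢  11[q0]110 (head at position 2)
Step 3: δ(q0, 1) = (q0, 1, R)  ⊢  111[q0]10 (head at position 3)
Step 4: δ(q0, 1) = (q0, 1, R)  ⊢  1111[q0]0 (head at position 4)
Step 5: δ(q0, 0) = (q0, 0, R)  ⊢  11110[q0]□ (head at position 5)
Step 6: δ(q0, □) = (q1, □, L)  ⊢  1111[q1]0□ (head at position 4)
Step 7: δ(q1, 0) = (q2, 1, L)  ⊢  111[q2]11□ (head at position 3)
Step 8: δ(q2, 1) = (q2, 1, L)  ⊢  11[q2]111□ (head at position 2)
Step 9: δ(q2, 1) = (q2, 1, L)  ⊢  1[q2]1111□ (head at position 1)
Step 10: δ(q2, 1) = (q2, 1, L)  ⊢  [q2]11111□ (head at position 0)
Step 11: δ(q2, 1) = (q2, 1, L)  ⊢  [q2]□11111□ (head at position -1)
Step 12: δ(q2, □) = (qA, □, R)  ⊢  □[qA]11111□ (head at position 0)
The machine is in qA, so it halts and accepts.

Final answer: Accept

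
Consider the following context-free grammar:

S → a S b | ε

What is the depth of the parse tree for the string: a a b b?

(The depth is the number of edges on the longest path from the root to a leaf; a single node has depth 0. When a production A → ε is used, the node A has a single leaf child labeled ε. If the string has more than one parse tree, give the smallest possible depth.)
The only parse tree applies S → a S b 2 times (once per matching a…b pair) and then S → ε.
The S nodes sit at depths 0, 1, …, 2; the innermost S (depth 2) has the single child ε at depth 3.
The terminal leaves a, b are at depths 1..2, so the longest root-to-leaf path is S → S → … → S → ε with 3 edges.
Depth = 3.

Final answer: 3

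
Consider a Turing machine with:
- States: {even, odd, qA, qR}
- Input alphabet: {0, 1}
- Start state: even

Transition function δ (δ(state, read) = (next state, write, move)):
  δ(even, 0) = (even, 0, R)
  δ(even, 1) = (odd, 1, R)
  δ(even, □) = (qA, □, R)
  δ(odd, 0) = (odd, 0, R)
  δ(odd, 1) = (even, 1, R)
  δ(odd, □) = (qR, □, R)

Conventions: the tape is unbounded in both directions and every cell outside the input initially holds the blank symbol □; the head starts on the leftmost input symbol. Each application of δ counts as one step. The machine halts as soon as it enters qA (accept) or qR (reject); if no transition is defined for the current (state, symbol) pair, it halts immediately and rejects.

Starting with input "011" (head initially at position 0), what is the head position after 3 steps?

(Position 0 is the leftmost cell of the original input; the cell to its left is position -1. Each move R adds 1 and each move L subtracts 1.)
Step 0: [even]011 (head at position 0)
Step 1: δ(even, 0) = (even, 0, R)  ⊢  0[even]11 (head at position 1)
Step 2: δ(even, 1) = (odd, 1, R)  ⊢  01[odd]1 (head at position 2)
Step 3: δ(odd, 1) = (even, 1, R)  ⊢  011[even]□ (head at position 3)
Head position after 3 steps: 3

Final answer: Position 3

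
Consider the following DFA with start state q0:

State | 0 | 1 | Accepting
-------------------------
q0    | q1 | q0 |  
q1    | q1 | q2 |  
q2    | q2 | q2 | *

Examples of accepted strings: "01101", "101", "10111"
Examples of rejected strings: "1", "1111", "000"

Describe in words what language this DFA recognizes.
binary strings containing '01' as a substring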